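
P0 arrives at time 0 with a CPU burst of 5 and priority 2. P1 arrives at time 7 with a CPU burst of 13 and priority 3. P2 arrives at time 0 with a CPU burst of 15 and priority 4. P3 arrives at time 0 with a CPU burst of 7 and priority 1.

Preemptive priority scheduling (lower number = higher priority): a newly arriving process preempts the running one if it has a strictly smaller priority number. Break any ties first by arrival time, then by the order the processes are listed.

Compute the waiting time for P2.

25

Timeline: | P3 0-7 | P0 7-12 | P1 12-25 | P2 25-40 |
Completion: P0=12  P1=25  P2=40  P3=7
Turnaround (C−A): P0=12  P1=18  P2=40  P3=7
Waiting(P2) = turnaround − burst = 40 − 15 = 25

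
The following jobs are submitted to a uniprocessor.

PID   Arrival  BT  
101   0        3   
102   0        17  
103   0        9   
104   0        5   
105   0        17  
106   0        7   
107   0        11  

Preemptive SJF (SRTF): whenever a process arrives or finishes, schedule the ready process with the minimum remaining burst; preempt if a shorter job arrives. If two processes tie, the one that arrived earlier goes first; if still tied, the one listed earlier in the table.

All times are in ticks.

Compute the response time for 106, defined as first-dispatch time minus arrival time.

Timeline: | 101 0-3 | 104 3-8 | 106 8-15 | 103 15-24 | 107 24-35 | 102 35-52 | 105 52-69 |
Completion: 101=3  102=52  103=24  104=8  105=69  106=15  107=35
Response(106) = first start − arrival = 8 − 0 = 8

8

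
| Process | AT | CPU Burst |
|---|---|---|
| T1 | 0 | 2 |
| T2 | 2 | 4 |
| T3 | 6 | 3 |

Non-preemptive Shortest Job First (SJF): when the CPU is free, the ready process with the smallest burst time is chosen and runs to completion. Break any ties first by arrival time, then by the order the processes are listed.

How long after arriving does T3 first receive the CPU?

Gantt: | T1 0-2 | T2 2-6 | T3 6-9 |
Completion: T1=2  T2=6  T3=9
Turnaround (C−A): T1=2  T2=4  T3=3
Response(T3) = first start − arrival = 6 − 6 = 0

0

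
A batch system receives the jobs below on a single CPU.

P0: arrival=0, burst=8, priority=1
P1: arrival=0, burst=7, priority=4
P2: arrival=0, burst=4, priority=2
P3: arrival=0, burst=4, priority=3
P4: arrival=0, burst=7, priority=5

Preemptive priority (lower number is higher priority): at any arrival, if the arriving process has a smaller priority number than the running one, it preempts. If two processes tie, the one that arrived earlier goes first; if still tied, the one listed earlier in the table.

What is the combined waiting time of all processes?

Timeline: | P0 0-8 | P2 8-12 | P3 12-16 | P1 16-23 | P4 23-30 |
Completion: P0=8  P1=23  P2=12  P3=16  P4=30
Waiting = turnaround − burst: P0=0, P1=16, P2=8, P3=12, P4=23
Total waiting = 0 + 16 + 8 + 12 + 23 = 59

59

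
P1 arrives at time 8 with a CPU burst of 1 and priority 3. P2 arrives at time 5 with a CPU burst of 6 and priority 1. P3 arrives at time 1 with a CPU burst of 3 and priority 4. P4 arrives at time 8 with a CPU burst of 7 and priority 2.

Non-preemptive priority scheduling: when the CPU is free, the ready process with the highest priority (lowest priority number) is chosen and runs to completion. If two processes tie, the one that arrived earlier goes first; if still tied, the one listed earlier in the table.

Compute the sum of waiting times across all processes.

13

Timeline: | idle 0-1 | P3 1-4 | idle 4-5 | P2 5-11 | P4 11-18 | P1 18-19 |
Completion: P1=19  P2=11  P3=4  P4=18
Waiting = turnaround − burst: P1=10, P2=0, P3=0, P4=3
Total waiting = 10 + 0 + 0 + 3 = 13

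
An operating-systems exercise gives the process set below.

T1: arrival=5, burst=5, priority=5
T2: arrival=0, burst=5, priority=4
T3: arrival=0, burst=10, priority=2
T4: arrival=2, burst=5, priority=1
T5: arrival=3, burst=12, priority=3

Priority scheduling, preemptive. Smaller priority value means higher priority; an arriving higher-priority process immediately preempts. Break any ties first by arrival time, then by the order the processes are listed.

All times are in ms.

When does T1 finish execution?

37

Gantt: | T3 0-2 | T4 2-7 | T3 7-15 | T5 15-27 | T2 27-32 | T1 32-37 |
Completion: T1=37  T2=32  T3=15  T4=7  T5=27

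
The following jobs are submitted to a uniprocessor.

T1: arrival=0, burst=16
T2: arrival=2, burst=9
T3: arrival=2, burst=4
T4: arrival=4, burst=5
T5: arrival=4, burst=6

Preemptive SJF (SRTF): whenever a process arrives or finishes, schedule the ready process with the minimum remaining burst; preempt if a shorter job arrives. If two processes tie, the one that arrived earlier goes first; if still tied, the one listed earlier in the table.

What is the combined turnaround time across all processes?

88

Schedule: | T1 0-2 | T3 2-6 | T4 6-11 | T5 11-17 | T2 17-26 | T1 26-40 |
Completion: T1=40  T2=26  T3=6  T4=11  T5=17
Turnaround (C−A): T1=40  T2=24  T3=4  T4=7  T5=13
Turnaround = completion − arrival: T1=40, T2=24, T3=4, T4=7, T5=13
Total turnaround = 40 + 24 + 4 + 7 + 13 = 88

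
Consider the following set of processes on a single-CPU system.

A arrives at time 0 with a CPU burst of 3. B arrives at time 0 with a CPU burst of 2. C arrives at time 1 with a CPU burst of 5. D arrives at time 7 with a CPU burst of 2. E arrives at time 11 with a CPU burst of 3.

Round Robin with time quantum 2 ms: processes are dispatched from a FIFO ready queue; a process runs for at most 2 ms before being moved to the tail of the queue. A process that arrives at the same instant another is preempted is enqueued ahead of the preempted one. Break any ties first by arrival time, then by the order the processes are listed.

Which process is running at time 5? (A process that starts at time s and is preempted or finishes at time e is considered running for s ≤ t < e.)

Gantt: | A 0-2 | B 2-4 | C 4-6 | A 6-7 | C 7-9 | D 9-11 | C 11-12 | E 12-15 |
Completion: A=7  B=4  C=12  D=11  E=15

C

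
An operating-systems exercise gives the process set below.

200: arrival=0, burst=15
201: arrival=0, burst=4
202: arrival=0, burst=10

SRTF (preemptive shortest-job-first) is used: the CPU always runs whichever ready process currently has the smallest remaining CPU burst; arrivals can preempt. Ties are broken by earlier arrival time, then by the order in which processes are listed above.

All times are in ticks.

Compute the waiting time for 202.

Gantt: | 201 0-4 | 202 4-14 | 200 14-29 |
Completion: 200=29  201=4  202=14
Turnaround (C−A): 200=29  201=4  202=14
Waiting(202) = turnaround − burst = 14 − 10 = 4

4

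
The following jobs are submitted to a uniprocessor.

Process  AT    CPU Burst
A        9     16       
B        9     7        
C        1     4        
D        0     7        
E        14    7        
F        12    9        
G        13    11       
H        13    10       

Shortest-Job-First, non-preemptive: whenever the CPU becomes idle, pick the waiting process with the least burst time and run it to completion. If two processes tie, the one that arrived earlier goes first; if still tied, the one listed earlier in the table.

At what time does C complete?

Schedule: | D 0-7 | C 7-11 | B 11-18 | E 18-25 | F 25-34 | H 34-44 | G 44-55 | A 55-71 |
Completion: A=71  B=18  C=11  D=7  E=25  F=34  G=55  H=44

11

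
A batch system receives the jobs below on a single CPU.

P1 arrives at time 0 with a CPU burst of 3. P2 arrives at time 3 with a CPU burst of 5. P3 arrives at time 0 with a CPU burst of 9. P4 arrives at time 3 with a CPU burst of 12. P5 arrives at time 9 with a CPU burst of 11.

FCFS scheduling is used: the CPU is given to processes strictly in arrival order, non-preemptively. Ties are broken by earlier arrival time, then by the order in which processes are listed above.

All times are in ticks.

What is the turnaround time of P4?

26

Schedule: | P1 0-3 | P3 3-12 | P2 12-17 | P4 17-29 | P5 29-40 |
Completion: P1=3  P2=17  P3=12  P4=29  P5=40
Turnaround(P4) = completion − arrival = 29 − 3 = 26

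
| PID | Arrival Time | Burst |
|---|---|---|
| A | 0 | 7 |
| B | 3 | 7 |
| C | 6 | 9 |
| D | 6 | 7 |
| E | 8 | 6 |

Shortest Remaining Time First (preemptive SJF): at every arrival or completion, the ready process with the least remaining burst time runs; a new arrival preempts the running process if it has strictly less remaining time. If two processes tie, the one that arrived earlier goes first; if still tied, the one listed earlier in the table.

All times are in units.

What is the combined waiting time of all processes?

Schedule: | A 0-7 | B 7-14 | E 14-20 | D 20-27 | C 27-36 |
Completion: A=7  B=14  C=36  D=27  E=20
Waiting = turnaround − burst: A=0, B=4, C=21, D=14, E=6
Total waiting = 0 + 4 + 21 + 14 + 6 = 45

45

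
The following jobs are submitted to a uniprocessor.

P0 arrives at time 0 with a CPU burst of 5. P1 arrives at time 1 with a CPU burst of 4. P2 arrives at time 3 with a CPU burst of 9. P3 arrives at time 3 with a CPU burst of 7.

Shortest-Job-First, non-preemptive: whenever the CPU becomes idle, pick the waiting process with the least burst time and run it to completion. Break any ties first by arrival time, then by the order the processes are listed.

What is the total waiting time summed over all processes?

23

Timeline: | P0 0-5 | P1 5-9 | P3 9-16 | P2 16-25 |
Completion: P0=5  P1=9  P2=25  P3=16
Turnaround (C−A): P0=5  P1=8  P2=22  P3=13
Waiting = turnaround − burst: P0=0, P1=4, P2=13, P3=6
Total waiting = 0 + 4 + 13 + 6 = 23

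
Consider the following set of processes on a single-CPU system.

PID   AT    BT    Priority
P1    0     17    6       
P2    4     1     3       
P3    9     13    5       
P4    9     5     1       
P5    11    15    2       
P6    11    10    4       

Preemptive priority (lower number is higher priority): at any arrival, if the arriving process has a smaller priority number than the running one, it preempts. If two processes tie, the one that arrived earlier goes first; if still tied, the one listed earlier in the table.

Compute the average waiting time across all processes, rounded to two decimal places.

15.83

Schedule: | P1 0-4 | P2 4-5 | P1 5-9 | P4 9-14 | P5 14-29 | P6 29-39 | P3 39-52 | P1 52-61 |
Completion: P1=61  P2=5  P3=52  P4=14  P5=29  P6=39
Turnaround (C−A): P1=61  P2=1  P3=43  P4=5  P5=18  P6=28
Waiting times: P1=44, P2=0, P3=30, P4=0, P5=3, P6=18
Average waiting = (44+0+30+0+3+18) / 6 = 95/6 = 15.83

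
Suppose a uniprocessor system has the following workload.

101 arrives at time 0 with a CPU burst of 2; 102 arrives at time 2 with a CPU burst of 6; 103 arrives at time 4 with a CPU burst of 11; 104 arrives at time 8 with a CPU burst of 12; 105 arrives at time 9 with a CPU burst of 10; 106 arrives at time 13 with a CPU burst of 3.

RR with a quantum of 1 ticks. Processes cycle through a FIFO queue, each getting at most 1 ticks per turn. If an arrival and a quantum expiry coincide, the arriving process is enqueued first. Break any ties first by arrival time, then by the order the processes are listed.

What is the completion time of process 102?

15

Schedule: | 101 0-2 | 102 2-4 | 103 4-5 | 102 5-6 | 103 6-7 | 102 7-8 | 103 8-9 | 104 9-10 | 102 10-11 | 105 11-12 | 103 12-13 | 104 13-14 | 102 14-15 | 105 15-16 | 106 16-17 | 103 17-18 | 104 18-19 | 105 19-20 | 106 20-21 | 103 21-22 | 104 22-23 | 105 23-24 | 106 24-25 | 103 25-26 | 104 26-27 | 105 27-28 | 103 28-29 | 104 29-30 | 105 30-31 | 103 31-32 | 104 32-33 | 105 33-34 | 103 34-35 | 104 35-36 | 105 36-37 | 103 37-38 | 104 38-39 | 105 39-40 | 104 40-41 | 105 41-42 | 104 42-44 |
Completion: 101=2  102=15  103=38  104=44  105=42  106=25
Turnaround (C−A): 101=2  102=13  103=34  104=36  105=33  106=12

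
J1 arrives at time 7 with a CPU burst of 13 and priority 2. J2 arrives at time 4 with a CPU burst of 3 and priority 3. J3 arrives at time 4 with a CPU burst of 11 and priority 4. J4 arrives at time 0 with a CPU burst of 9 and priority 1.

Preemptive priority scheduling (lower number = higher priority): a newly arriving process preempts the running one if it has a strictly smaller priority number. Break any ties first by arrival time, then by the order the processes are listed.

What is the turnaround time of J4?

Timeline: | J4 0-9 | J1 9-22 | J2 22-25 | J3 25-36 |
Completion: J1=22  J2=25  J3=36  J4=9
Turnaround (C−A): J1=15  J2=21  J3=32  J4=9
Turnaround(J4) = completion − arrival = 9 − 0 = 9

9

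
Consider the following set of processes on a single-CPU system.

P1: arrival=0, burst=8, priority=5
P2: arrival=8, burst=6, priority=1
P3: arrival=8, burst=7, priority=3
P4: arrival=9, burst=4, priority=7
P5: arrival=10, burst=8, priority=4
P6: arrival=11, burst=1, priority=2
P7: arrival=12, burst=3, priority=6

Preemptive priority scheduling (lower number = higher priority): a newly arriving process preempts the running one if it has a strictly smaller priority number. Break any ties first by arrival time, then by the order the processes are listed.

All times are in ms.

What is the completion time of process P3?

Timeline: | P1 0-8 | P2 8-14 | P6 14-15 | P3 15-22 | P5 22-30 | P7 30-33 | P4 33-37 |
Completion: P1=8  P2=14  P3=22  P4=37  P5=30  P6=15  P7=33
Turnaround (C−A): P1=8  P2=6  P3=14  P4=28  P5=20  P6=4  P7=21

22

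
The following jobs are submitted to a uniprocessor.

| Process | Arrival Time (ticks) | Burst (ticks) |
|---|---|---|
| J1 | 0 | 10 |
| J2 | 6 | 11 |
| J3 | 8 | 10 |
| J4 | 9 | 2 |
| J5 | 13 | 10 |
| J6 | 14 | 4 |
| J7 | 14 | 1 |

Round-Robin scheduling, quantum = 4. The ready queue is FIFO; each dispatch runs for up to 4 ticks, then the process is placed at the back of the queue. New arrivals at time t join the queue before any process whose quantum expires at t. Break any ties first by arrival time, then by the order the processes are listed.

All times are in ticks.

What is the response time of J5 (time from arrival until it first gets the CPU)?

11

Gantt: | J1 0-8 | J2 8-12 | J3 12-16 | J1 16-18 | J4 18-20 | J2 20-24 | J5 24-28 | J6 28-32 | J7 32-33 | J3 33-37 | J2 37-40 | J5 40-44 | J3 44-46 | J5 46-48 |
Completion: J1=18  J2=40  J3=46  J4=20  J5=48  J6=32  J7=33
Response(J5) = first start − arrival = 24 − 13 = 11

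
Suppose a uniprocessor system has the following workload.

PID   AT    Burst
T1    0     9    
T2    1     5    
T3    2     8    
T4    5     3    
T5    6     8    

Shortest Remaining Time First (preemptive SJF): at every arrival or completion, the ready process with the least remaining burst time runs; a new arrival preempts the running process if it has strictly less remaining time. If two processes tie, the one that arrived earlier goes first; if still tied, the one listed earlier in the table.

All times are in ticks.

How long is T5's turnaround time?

27

Gantt: | T1 0-1 | T2 1-6 | T4 6-9 | T1 9-17 | T3 17-25 | T5 25-33 |
Completion: T1=17  T2=6  T3=25  T4=9  T5=33
Turnaround(T5) = completion − arrival = 33 − 6 = 27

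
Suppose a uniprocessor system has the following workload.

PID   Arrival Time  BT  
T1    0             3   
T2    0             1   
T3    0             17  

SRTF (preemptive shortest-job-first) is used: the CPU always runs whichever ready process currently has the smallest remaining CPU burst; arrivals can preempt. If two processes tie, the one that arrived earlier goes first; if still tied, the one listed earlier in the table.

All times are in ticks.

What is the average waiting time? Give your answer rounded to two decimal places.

Timeline: | T2 0-1 | T1 1-4 | T3 4-21 |
Completion: T1=4  T2=1  T3=21
Waiting times: T1=1, T2=0, T3=4
Average waiting = (1+0+4) / 3 = 5/3 = 1.67

1.67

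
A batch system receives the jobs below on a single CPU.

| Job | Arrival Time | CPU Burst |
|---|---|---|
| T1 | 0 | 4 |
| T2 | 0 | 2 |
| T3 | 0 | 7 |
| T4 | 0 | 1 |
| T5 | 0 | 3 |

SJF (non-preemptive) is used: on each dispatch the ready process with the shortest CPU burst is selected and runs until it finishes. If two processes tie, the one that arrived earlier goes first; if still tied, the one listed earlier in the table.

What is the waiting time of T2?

1

Schedule: | T4 0-1 | T2 1-3 | T5 3-6 | T1 6-10 | T3 10-17 |
Completion: T1=10  T2=3  T3=17  T4=1  T5=6
Turnaround (C−A): T1=10  T2=3  T3=17  T4=1  T5=6
Waiting(T2) = turnaround − burst = 3 − 2 = 1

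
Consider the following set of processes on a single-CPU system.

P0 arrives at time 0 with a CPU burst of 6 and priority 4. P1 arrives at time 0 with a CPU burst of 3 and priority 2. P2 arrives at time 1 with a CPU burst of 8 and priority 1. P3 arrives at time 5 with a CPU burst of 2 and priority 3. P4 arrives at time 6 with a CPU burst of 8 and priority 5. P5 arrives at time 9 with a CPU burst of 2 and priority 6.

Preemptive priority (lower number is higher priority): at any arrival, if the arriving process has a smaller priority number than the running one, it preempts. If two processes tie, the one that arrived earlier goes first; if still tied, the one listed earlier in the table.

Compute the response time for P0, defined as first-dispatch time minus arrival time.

13

Schedule: | P1 0-1 | P2 1-9 | P1 9-11 | P3 11-13 | P0 13-19 | P4 19-27 | P5 27-29 |
Completion: P0=19  P1=11  P2=9  P3=13  P4=27  P5=29
Turnaround (C−A): P0=19  P1=11  P2=8  P3=8  P4=21  P5=20
Response(P0) = first start − arrival = 13 − 0 = 13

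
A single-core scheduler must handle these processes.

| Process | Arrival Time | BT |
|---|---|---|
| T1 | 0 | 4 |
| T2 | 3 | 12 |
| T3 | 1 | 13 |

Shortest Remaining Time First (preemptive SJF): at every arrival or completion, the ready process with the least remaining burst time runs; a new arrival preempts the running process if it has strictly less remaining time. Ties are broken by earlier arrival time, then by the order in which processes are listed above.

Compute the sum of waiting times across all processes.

Gantt: | T1 0-4 | T2 4-16 | T3 16-29 |
Completion: T1=4  T2=16  T3=29
Waiting = turnaround − burst: T1=0, T2=1, T3=15
Total waiting = 0 + 1 + 15 = 16

16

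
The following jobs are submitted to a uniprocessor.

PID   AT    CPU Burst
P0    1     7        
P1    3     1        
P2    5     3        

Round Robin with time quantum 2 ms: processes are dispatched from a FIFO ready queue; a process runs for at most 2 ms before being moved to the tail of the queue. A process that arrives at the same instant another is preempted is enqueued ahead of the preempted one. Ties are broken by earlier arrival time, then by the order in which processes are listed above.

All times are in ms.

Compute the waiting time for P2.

Timeline: | idle 0-1 | P0 1-3 | P1 3-4 | P0 4-6 | P2 6-8 | P0 8-10 | P2 10-11 | P0 11-12 |
Completion: P0=12  P1=4  P2=11
Waiting(P2) = turnaround − burst = 6 − 3 = 3

3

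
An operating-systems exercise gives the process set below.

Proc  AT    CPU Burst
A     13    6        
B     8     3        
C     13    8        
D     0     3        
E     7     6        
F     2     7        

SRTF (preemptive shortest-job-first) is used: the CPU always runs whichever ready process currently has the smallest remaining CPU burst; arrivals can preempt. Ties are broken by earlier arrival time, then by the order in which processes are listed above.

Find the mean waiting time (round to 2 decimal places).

Gantt: | D 0-3 | F 3-10 | B 10-13 | E 13-19 | A 19-25 | C 25-33 |
Completion: A=25  B=13  C=33  D=3  E=19  F=10
Waiting times: A=6, B=2, C=12, D=0, E=6, F=1
Average waiting = (6+2+12+0+6+1) / 6 = 27/6 = 4.50

4.50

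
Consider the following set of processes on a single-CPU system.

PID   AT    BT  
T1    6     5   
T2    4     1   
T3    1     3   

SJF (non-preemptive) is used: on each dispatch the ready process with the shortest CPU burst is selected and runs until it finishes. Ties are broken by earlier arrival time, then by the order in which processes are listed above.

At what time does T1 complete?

Gantt: | idle 0-1 | T3 1-4 | T2 4-5 | idle 5-6 | T1 6-11 |
Completion: T1=11  T2=5  T3=4

11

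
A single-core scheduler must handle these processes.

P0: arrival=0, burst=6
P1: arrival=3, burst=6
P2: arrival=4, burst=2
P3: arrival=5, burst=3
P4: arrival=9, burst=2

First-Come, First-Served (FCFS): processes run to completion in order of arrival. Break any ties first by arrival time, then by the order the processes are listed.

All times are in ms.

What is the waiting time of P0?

Gantt: | P0 0-6 | P1 6-12 | P2 12-14 | P3 14-17 | P4 17-19 |
Completion: P0=6  P1=12  P2=14  P3=17  P4=19
Turnaround (C−A): P0=6  P1=9  P2=10  P3=12  P4=10
Waiting(P0) = turnaround − burst = 6 − 6 = 0

0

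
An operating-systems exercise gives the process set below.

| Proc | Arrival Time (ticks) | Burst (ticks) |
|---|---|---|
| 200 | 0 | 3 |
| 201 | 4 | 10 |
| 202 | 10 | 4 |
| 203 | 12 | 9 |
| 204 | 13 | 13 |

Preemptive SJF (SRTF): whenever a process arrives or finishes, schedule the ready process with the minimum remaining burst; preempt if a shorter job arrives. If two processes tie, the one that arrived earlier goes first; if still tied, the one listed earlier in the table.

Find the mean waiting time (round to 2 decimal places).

Gantt: | 200 0-3 | idle 3-4 | 201 4-14 | 202 14-18 | 203 18-27 | 204 27-40 |
Completion: 200=3  201=14  202=18  203=27  204=40
Turnaround (C−A): 200=3  201=10  202=8  203=15  204=27
Waiting times: 200=0, 201=0, 202=4, 203=6, 204=14
Average waiting = (0+0+4+6+14) / 5 = 24/5 = 4.80

4.80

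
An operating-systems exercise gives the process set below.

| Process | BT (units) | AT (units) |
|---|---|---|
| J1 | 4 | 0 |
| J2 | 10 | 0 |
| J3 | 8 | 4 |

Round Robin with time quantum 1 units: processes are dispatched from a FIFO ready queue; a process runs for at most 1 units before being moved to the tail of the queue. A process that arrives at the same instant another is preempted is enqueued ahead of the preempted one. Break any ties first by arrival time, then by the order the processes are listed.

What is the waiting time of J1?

Timeline: | J1 0-1 | J2 1-2 | J1 2-3 | J2 3-4 | J1 4-5 | J3 5-6 | J2 6-7 | J1 7-8 | J3 8-9 | J2 9-10 | J3 10-11 | J2 11-12 | J3 12-13 | J2 13-14 | J3 14-15 | J2 15-16 | J3 16-17 | J2 17-18 | J3 18-19 | J2 19-20 | J3 20-21 | J2 21-22 |
Completion: J1=8  J2=22  J3=21
Waiting(J1) = turnaround − burst = 8 − 4 = 4

4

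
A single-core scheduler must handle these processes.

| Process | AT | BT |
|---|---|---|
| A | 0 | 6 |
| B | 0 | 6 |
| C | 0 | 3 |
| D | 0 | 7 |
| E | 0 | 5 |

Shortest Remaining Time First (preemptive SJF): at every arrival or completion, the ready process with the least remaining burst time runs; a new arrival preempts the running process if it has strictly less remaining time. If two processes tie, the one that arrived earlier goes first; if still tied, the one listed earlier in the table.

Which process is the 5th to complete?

D

Timeline: | C 0-3 | E 3-8 | A 8-14 | B 14-20 | D 20-27 |
Completion: A=14  B=20  C=3  D=27  E=8
Turnaround (C−A): A=14  B=20  C=3  D=27  E=8
Finish order: C → E → A → B → D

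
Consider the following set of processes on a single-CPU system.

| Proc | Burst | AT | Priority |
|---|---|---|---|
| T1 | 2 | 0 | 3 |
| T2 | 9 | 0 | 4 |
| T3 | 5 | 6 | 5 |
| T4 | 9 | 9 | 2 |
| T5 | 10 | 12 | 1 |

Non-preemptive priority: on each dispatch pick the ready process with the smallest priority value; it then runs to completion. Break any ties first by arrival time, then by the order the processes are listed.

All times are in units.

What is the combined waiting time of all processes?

36

Gantt: | T1 0-2 | T2 2-11 | T4 11-20 | T5 20-30 | T3 30-35 |
Completion: T1=2  T2=11  T3=35  T4=20  T5=30
Turnaround (C−A): T1=2  T2=11  T3=29  T4=11  T5=18
Waiting = turnaround − burst: T1=0, T2=2, T3=24, T4=2, T5=8
Total waiting = 0 + 2 + 24 + 2 + 8 = 36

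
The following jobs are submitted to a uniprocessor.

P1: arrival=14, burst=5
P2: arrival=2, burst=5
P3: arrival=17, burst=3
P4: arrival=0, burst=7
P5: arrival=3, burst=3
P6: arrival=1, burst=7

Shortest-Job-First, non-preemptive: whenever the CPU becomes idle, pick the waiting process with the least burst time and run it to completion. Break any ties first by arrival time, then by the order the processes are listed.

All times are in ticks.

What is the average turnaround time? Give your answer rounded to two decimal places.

Schedule: | P4 0-7 | P5 7-10 | P2 10-15 | P1 15-20 | P3 20-23 | P6 23-30 |
Completion: P1=20  P2=15  P3=23  P4=7  P5=10  P6=30
Turnaround times: P1=6, P2=13, P3=6, P4=7, P5=7, P6=29
Average turnaround = (6+13+6+7+7+29) / 6 = 68/6 = 11.33

11.33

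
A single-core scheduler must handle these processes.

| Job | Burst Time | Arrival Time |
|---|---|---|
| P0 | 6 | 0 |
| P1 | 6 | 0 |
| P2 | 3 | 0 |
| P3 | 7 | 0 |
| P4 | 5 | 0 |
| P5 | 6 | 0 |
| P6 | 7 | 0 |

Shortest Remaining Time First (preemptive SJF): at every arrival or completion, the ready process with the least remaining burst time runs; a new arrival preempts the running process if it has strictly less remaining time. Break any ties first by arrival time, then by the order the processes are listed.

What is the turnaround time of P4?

8

Schedule: | P2 0-3 | P4 3-8 | P0 8-14 | P1 14-20 | P5 20-26 | P3 26-33 | P6 33-40 |
Completion: P0=14  P1=20  P2=3  P3=33  P4=8  P5=26  P6=40
Turnaround (C−A): P0=14  P1=20  P2=3  P3=33  P4=8  P5=26  P6=40
Turnaround(P4) = completion − arrival = 8 − 0 = 8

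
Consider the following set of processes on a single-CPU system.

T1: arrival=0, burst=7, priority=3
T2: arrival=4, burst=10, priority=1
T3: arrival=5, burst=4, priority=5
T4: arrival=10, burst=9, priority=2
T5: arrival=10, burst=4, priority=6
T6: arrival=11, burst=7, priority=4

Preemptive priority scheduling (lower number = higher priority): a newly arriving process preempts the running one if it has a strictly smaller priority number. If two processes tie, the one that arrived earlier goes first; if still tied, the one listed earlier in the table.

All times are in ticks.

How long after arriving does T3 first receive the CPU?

28

Gantt: | T1 0-4 | T2 4-14 | T4 14-23 | T1 23-26 | T6 26-33 | T3 33-37 | T5 37-41 |
Completion: T1=26  T2=14  T3=37  T4=23  T5=41  T6=33
Turnaround (C−A): T1=26  T2=10  T3=32  T4=13  T5=31  T6=22
Response(T3) = first start − arrival = 33 − 5 = 28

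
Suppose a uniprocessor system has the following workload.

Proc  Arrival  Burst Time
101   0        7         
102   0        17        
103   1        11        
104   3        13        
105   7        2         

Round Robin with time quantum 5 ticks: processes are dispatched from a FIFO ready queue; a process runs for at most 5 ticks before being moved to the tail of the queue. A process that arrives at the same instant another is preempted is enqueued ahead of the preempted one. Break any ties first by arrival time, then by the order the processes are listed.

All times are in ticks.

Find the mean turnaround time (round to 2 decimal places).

35.60

Timeline: | 101 0-5 | 102 5-10 | 103 10-15 | 104 15-20 | 101 20-22 | 105 22-24 | 102 24-29 | 103 29-34 | 104 34-39 | 102 39-44 | 103 44-45 | 104 45-48 | 102 48-50 |
Completion: 101=22  102=50  103=45  104=48  105=24
Turnaround (C−A): 101=22  102=50  103=44  104=45  105=17
Turnaround times: 101=22, 102=50, 103=44, 104=45, 105=17
Average turnaround = (22+50+44+45+17) / 5 = 178/5 = 35.60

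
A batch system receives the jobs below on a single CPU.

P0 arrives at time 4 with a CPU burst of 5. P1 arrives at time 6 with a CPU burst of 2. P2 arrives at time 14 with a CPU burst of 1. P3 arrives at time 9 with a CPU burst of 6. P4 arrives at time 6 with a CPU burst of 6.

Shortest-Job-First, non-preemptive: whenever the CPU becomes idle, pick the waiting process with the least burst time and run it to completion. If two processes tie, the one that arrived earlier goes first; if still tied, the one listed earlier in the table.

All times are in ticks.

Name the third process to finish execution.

P4

Timeline: | idle 0-4 | P0 4-9 | P1 9-11 | P4 11-17 | P2 17-18 | P3 18-24 |
Completion: P0=9  P1=11  P2=18  P3=24  P4=17
Turnaround (C−A): P0=5  P1=5  P2=4  P3=15  P4=11
Finish order: P0 → P1 → P4 → P2 → P3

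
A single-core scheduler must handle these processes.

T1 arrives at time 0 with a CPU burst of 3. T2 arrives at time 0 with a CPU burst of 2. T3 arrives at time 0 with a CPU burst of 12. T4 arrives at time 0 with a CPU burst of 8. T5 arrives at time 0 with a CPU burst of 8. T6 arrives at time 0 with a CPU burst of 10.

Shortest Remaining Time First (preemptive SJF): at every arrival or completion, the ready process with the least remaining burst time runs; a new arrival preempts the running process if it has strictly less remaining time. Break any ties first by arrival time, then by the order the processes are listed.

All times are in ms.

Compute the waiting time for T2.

0

Schedule: | T2 0-2 | T1 2-5 | T4 5-13 | T5 13-21 | T6 21-31 | T3 31-43 |
Completion: T1=5  T2=2  T3=43  T4=13  T5=21  T6=31
Waiting(T2) = turnaround − burst = 2 − 2 = 0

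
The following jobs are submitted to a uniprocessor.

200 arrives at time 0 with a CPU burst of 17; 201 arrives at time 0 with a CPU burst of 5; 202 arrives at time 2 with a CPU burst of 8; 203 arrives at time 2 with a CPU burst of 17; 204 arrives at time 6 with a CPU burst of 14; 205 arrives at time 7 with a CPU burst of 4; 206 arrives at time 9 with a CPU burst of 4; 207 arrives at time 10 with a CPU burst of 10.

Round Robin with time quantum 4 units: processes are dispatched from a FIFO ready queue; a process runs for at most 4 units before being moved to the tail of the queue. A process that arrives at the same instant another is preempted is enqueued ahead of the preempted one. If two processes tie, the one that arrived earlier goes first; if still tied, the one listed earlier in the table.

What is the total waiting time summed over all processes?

320

Schedule: | 200 0-4 | 201 4-8 | 202 8-12 | 203 12-16 | 200 16-20 | 204 20-24 | 205 24-28 | 201 28-29 | 206 29-33 | 207 33-37 | 202 37-41 | 203 41-45 | 200 45-49 | 204 49-53 | 207 53-57 | 203 57-61 | 200 61-65 | 204 65-69 | 207 69-71 | 203 71-75 | 200 75-76 | 204 76-78 | 203 78-79 |
Completion: 200=76  201=29  202=41  203=79  204=78  205=28  206=33  207=71
Turnaround (C−A): 200=76  201=29  202=39  203=77  204=72  205=21  206=24  207=61
Waiting = turnaround − burst: 200=59, 201=24, 202=31, 203=60, 204=58, 205=17, 206=20, 207=51
Total waiting = 59 + 24 + 31 + 60 + 58 + 17 + 20 + 51 = 320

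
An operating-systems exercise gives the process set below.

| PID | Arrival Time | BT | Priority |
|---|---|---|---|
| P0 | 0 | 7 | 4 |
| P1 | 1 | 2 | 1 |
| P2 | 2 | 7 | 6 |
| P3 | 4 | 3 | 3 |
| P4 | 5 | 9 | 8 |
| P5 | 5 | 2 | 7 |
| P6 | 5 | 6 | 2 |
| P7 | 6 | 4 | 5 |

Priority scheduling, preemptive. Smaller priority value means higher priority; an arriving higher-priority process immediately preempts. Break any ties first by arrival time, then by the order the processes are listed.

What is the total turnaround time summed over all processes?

139

Gantt: | P0 0-1 | P1 1-3 | P0 3-4 | P3 4-5 | P6 5-11 | P3 11-13 | P0 13-18 | P7 18-22 | P2 22-29 | P5 29-31 | P4 31-40 |
Completion: P0=18  P1=3  P2=29  P3=13  P4=40  P5=31  P6=11  P7=22
Turnaround = completion − arrival: P0=18, P1=2, P2=27, P3=9, P4=35, P5=26, P6=6, P7=16
Total turnaround = 18 + 2 + 27 + 9 + 35 + 26 + 6 + 16 = 139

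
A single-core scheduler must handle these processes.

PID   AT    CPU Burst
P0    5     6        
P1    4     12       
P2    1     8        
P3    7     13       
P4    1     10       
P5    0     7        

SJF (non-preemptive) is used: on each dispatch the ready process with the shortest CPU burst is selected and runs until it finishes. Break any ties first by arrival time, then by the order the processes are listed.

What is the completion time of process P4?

31

Timeline: | P5 0-7 | P0 7-13 | P2 13-21 | P4 21-31 | P1 31-43 | P3 43-56 |
Completion: P0=13  P1=43  P2=21  P3=56  P4=31  P5=7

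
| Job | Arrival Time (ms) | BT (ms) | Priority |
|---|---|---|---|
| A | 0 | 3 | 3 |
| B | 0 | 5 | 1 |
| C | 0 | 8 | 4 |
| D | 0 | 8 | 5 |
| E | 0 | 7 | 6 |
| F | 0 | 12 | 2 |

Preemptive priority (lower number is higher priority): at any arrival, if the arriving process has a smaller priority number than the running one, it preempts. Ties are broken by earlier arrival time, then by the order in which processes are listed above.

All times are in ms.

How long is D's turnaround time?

Schedule: | B 0-5 | F 5-17 | A 17-20 | C 20-28 | D 28-36 | E 36-43 |
Completion: A=20  B=5  C=28  D=36  E=43  F=17
Turnaround (C−A): A=20  B=5  C=28  D=36  E=43  F=17
Turnaround(D) = completion − arrival = 36 − 0 = 36

36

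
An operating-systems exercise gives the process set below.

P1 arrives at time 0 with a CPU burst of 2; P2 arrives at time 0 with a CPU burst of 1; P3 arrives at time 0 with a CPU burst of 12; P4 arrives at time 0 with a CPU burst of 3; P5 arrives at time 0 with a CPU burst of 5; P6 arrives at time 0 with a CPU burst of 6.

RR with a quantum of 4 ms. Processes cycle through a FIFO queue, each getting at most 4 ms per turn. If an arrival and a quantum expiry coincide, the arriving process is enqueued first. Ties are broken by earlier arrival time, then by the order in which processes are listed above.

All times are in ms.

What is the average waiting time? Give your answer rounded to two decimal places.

10.50

Schedule: | P1 0-2 | P2 2-3 | P3 3-7 | P4 7-10 | P5 10-14 | P6 14-18 | P3 18-22 | P5 22-23 | P6 23-25 | P3 25-29 |
Completion: P1=2  P2=3  P3=29  P4=10  P5=23  P6=25
Turnaround (C−A): P1=2  P2=3  P3=29  P4=10  P5=23  P6=25
Waiting times: P1=0, P2=2, P3=17, P4=7, P5=18, P6=19
Average waiting = (0+2+17+7+18+19) / 6 = 63/6 = 10.50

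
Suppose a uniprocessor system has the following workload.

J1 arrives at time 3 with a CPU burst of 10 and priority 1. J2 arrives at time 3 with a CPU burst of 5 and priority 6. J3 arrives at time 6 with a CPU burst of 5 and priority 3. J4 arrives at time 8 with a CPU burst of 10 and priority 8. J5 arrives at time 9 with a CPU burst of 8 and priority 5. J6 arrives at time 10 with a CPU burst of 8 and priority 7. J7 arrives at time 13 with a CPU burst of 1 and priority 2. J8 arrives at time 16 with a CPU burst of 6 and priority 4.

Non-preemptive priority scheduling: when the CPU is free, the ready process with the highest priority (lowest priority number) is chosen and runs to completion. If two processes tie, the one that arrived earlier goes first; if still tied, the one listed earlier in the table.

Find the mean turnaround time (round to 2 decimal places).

Gantt: | idle 0-3 | J1 3-13 | J7 13-14 | J3 14-19 | J8 19-25 | J5 25-33 | J2 33-38 | J6 38-46 | J4 46-56 |
Completion: J1=13  J2=38  J3=19  J4=56  J5=33  J6=46  J7=14  J8=25
Turnaround (C−A): J1=10  J2=35  J3=13  J4=48  J5=24  J6=36  J7=1  J8=9
Turnaround times: J1=10, J2=35, J3=13, J4=48, J5=24, J6=36, J7=1, J8=9
Average turnaround = (10+35+13+48+24+36+1+9) / 8 = 176/8 = 22.00

22.00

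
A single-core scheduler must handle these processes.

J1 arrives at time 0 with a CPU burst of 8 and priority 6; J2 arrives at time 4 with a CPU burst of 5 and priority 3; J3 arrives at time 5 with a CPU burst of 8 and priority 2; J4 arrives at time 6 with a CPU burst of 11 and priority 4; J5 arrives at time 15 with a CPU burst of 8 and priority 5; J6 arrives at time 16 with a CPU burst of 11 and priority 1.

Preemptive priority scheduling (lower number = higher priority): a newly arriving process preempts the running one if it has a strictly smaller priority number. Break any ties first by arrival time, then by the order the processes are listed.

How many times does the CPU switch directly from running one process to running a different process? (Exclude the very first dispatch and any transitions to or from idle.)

8

Gantt: | J1 0-4 | J2 4-5 | J3 5-13 | J2 13-16 | J6 16-27 | J2 27-28 | J4 28-39 | J5 39-47 | J1 47-51 |
Completion: J1=51  J2=28  J3=13  J4=39  J5=47  J6=27
Turnaround (C−A): J1=51  J2=24  J3=8  J4=33  J5=32  J6=11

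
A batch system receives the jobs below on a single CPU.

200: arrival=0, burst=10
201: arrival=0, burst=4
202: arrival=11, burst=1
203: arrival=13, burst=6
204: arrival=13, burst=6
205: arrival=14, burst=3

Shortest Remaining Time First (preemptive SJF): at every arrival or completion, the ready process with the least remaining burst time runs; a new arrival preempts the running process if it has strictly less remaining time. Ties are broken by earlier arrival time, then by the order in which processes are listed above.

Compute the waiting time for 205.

1

Gantt: | 201 0-4 | 200 4-11 | 202 11-12 | 200 12-15 | 205 15-18 | 203 18-24 | 204 24-30 |
Completion: 200=15  201=4  202=12  203=24  204=30  205=18
Waiting(205) = turnaround − burst = 4 − 3 = 1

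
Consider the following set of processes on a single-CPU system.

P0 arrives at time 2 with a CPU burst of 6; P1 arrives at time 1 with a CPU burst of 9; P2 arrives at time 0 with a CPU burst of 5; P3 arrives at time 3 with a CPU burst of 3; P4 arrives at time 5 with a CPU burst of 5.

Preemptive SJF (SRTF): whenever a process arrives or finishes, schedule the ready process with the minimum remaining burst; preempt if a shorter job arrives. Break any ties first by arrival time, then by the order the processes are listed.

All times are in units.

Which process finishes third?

P4

Timeline: | P2 0-5 | P3 5-8 | P4 8-13 | P0 13-19 | P1 19-28 |
Completion: P0=19  P1=28  P2=5  P3=8  P4=13
Turnaround (C−A): P0=17  P1=27  P2=5  P3=5  P4=8
Finish order: P2 → P3 → P4 → P0 → P1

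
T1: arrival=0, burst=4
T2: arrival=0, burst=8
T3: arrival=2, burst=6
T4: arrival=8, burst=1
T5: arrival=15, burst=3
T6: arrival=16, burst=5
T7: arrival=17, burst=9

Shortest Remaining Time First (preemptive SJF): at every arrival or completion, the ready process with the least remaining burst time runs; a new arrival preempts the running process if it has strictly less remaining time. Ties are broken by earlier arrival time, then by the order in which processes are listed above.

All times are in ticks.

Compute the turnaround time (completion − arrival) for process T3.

Schedule: | T1 0-4 | T3 4-8 | T4 8-9 | T3 9-11 | T2 11-15 | T5 15-18 | T2 18-22 | T6 22-27 | T7 27-36 |
Completion: T1=4  T2=22  T3=11  T4=9  T5=18  T6=27  T7=36
Turnaround (C−A): T1=4  T2=22  T3=9  T4=1  T5=3  T6=11  T7=19
Turnaround(T3) = completion − arrival = 11 − 2 = 9

9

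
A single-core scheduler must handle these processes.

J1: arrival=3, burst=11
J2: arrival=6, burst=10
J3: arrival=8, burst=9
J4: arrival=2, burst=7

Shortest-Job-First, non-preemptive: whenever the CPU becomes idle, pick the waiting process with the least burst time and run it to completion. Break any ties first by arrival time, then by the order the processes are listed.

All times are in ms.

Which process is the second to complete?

Timeline: | idle 0-2 | J4 2-9 | J3 9-18 | J2 18-28 | J1 28-39 |
Completion: J1=39  J2=28  J3=18  J4=9
Turnaround (C−A): J1=36  J2=22  J3=10  J4=7
Finish order: J4 → J3 → J2 → J1

J3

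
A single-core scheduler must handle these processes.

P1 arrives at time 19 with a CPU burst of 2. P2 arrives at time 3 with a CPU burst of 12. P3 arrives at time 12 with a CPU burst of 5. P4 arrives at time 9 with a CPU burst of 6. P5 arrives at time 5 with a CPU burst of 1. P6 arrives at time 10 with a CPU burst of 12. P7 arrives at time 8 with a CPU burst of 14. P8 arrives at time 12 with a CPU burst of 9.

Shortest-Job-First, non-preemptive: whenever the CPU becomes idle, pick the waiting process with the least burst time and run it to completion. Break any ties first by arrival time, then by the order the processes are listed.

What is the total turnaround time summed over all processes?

178

Schedule: | idle 0-3 | P2 3-15 | P5 15-16 | P3 16-21 | P1 21-23 | P4 23-29 | P8 29-38 | P6 38-50 | P7 50-64 |
Completion: P1=23  P2=15  P3=21  P4=29  P5=16  P6=50  P7=64  P8=38
Turnaround = completion − arrival: P1=4, P2=12, P3=9, P4=20, P5=11, P6=40, P7=56, P8=26
Total turnaround = 4 + 12 + 9 + 20 + 11 + 40 + 56 + 26 = 178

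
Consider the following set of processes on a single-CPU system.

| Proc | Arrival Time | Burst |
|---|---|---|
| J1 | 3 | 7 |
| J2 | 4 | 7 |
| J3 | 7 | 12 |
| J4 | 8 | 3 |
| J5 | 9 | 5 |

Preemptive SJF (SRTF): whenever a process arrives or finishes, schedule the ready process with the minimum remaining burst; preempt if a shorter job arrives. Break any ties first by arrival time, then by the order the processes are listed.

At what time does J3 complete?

37

Gantt: | idle 0-3 | J1 3-10 | J4 10-13 | J5 13-18 | J2 18-25 | J3 25-37 |
Completion: J1=10  J2=25  J3=37  J4=13  J5=18
Turnaround (C−A): J1=7  J2=21  J3=30  J4=5  J5=9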